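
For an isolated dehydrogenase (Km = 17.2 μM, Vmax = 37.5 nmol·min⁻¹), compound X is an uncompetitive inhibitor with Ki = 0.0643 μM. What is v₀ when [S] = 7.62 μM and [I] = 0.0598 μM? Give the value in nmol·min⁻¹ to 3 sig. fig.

8.96 nmol·min⁻¹

With α = 1 + [I]/Ki = 1 + 0.0598/0.0643 = 1.930, the uncompetitive rate law is v = (Vmax/α)·[S] / (Km/α + [S]).
v = (37.5/1.930)×7.62 / (17.2/1.930 + 7.62) = 148.1/16.53 = 8.96 nmol·min⁻¹.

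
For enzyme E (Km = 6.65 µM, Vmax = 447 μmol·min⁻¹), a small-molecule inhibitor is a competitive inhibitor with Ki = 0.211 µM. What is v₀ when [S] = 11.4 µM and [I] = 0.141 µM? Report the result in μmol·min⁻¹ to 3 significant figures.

α = 1 + [I]/Ki = 1 + 0.141/0.211 = 1.668.
For a competitive inhibitor, Vmax is unchanged and the apparent Km becomes α·Km: Km,app = 11.1 µM, Vmax,app = 447 μmol·min⁻¹.
v = Vmax,app·[S]/(Km,app + [S]) = 447 × 11.4/(11.1 + 11.4) = 227 μmol·min⁻¹.

227 μmol·min⁻¹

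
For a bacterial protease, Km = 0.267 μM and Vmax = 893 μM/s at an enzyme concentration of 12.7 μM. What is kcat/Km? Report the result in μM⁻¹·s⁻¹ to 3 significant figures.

kcat = Vmax/[E]total = 893/12.7 = 70.3 s⁻¹.
kcat/Km = 70.3/0.267 = 263 μM⁻¹·s⁻¹.

263 μM⁻¹·s⁻¹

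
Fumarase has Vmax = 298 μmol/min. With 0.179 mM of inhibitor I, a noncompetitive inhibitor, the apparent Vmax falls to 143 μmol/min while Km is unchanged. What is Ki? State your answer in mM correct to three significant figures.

Noncompetitive: Vmax,app = Vmax/α with α = 1 + [I]/Ki.
α = Vmax/Vmax,app = 298/143 = 2.084.
Since α = 1 + [I]/Ki, [I]/Ki = 2.084 − 1 = 1.084 and Ki = 0.179/1.084 = 0.165 mM.

0.165 mM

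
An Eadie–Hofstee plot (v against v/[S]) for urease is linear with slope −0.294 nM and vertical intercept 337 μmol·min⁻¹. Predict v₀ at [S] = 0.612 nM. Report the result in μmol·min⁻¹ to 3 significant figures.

228 μmol·min⁻¹

In the Eadie–Hofstee form v = Vmax − Km·(v/[S]), the slope is −Km and the intercept is Vmax, so Km = 0.294 nM and Vmax = 337 μmol·min⁻¹.
v = 337 × 0.612/(0.294 + 0.612) = 228 μmol·min⁻¹.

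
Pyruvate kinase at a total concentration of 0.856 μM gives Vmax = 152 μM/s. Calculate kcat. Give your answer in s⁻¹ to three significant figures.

178 s⁻¹

kcat = Vmax/[E]total = 152 μM/s / 0.856 μM = 178 s⁻¹.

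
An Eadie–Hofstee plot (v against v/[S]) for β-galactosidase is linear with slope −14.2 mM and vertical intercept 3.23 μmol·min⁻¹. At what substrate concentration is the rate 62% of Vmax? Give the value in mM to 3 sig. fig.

23.2 mM

The Eadie–Hofstee slope gives Km = 14.2 mM (slope = −Km).
v/Vmax = [S]/(Km+[S]) = 0.62 ⇒ [S] = Km·0.62/(1−0.62) = 14.2 × 1.632 = 23.2 mM.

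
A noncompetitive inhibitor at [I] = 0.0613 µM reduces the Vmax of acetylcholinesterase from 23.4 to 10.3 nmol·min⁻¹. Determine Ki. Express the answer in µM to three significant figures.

0.0482 µM

Noncompetitive: Vmax,app = Vmax/α with α = 1 + [I]/Ki.
α = Vmax/Vmax,app = 23.4/10.3 = 2.272.
Ki = [I]/(α − 1) = 0.0613/1.272 = 0.0482 µM.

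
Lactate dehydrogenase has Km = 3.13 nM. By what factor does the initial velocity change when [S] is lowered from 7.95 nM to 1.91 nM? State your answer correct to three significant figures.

0.528

Since Vmax cancels, v₂/v₁ = [S]₂(Km+[S]₁) / [S]₁(Km+[S]₂).
= 1.91×(3.13+7.95) / (7.95×(3.13+1.91)) = 21.16/40.07 = 0.528.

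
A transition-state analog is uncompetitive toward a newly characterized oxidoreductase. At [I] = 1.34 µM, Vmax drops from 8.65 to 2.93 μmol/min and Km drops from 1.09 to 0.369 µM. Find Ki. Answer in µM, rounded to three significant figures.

Uncompetitive: Vmax,app = Vmax/α (and Km,app = Km/α) with α = 1 + [I]/Ki.
α = Vmax/Vmax,app = 8.65/2.93 = 2.952.
Since α = 1 + [I]/Ki, [I]/Ki = 2.952 − 1 = 1.952 and Ki = 1.34/1.952 = 0.686 µM.

0.686 µM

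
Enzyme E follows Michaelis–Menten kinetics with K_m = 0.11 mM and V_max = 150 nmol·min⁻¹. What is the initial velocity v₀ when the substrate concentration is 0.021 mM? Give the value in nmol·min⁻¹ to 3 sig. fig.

24.0 nmol·min⁻¹

[S]/(Km+[S]) = 0.021/0.1310 = 0.1603, the fractional saturation.
v = 0.1603 × Vmax = 0.1603 × 150 = 24.0 nmol·min⁻¹.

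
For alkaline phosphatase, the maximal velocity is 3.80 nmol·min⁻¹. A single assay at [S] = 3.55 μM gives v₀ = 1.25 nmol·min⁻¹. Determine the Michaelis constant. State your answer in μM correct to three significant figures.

7.24 μM

v/Vmax = 1.25/3.80 = 0.3289 = [S]/(Km+[S]).
So Km + [S] = [S]/0.3289 = 10.79 μM, giving Km = 10.79 − 3.55 = 7.24 μM.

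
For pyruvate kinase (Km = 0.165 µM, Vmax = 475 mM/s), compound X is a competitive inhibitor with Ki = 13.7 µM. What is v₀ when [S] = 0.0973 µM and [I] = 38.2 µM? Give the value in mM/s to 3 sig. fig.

64.0 mM/s

α = 1 + [I]/Ki = 1 + 38.2/13.7 = 3.788.
For a competitive inhibitor, Vmax is unchanged and the apparent Km becomes α·Km: Km,app = 0.625 µM, Vmax,app = 475 mM/s.
v = Vmax,app·[S]/(Km,app + [S]) = 475 × 0.0973/(0.625 + 0.0973) = 64.0 mM/s.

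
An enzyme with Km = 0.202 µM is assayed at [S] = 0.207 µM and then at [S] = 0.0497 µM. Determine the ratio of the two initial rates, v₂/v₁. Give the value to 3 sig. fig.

0.390

The fractional saturations are [S]/(Km+[S]) = 0.207/0.4090 = 0.5061 and 0.0497/0.2517 = 0.1975.
v₂/v₁ is just their ratio: 0.1975/0.5061 = 0.390.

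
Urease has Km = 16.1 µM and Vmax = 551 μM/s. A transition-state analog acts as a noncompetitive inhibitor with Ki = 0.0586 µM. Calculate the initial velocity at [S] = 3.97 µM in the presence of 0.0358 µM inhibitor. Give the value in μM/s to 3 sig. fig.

67.7 μM/s

α = 1 + [I]/Ki = 1 + 0.0358/0.0586 = 1.611.
For a noncompetitive inhibitor, Vmax is reduced to Vmax/α while Km is unchanged: Km,app = 16.1 µM, Vmax,app = 342 μM/s.
v = Vmax,app·[S]/(Km,app + [S]) = 342 × 3.97/(16.1 + 3.97) = 67.7 μM/s.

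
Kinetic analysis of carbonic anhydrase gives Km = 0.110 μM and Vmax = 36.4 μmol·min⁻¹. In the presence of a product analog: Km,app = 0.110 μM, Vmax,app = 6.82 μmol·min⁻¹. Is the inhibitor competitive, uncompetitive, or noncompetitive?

Vmax decreases (36.4 → 6.82 μmol·min⁻¹) while Km is unchanged — pure noncompetitive inhibition.

noncompetitive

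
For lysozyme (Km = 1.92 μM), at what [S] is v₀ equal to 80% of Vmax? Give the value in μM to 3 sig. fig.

v/Vmax = [S]/(Km+[S]) = 0.8, so [S] = Km·0.8/(1 − 0.8) = 1.92 × 4.000.
[S] = 7.68 μM.

7.68 μM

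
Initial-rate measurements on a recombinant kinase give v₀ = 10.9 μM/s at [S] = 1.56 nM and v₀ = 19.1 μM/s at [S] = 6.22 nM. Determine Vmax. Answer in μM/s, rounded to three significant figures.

25.5 μM/s

In reciprocal form, 1/v = (Km/Vmax)·(1/[S]) + 1/Vmax. The two points give (1/[S], 1/v) = (0.6410, 0.09174) and (0.1608, 0.05236).
Slope = (0.09174 − 0.05236)/(0.6410 − 0.1608) = 0.08201; intercept = 0.09174 − 0.08201×0.6410 = 0.03917.
Vmax = 1/intercept = 25.5 μM/s; Km = slope × Vmax = 0.08201 × 25.5 = 2.09 nM.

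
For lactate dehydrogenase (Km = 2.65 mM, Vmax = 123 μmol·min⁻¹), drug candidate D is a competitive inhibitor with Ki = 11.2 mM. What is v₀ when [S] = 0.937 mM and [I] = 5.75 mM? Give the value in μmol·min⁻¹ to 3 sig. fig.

With α = 1 + [I]/Ki = 1 + 5.75/11.2 = 1.513, the competitive rate law is v = Vmax[S] / (αKm + [S]).
v = 123×0.937 / (1.513×2.65 + 0.937) = 115.3/4.947 = 23.3 μmol·min⁻¹.

23.3 μmol·min⁻¹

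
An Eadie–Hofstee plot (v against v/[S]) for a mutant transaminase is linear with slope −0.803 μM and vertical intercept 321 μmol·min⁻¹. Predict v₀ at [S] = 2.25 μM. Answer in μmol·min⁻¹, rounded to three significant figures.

237 μmol·min⁻¹

In the Eadie–Hofstee form v = Vmax − Km·(v/[S]), the slope is −Km and the intercept is Vmax, so Km = 0.803 μM and Vmax = 321 μmol·min⁻¹.
v = 321 × 2.25/(0.803 + 2.25) = 237 μmol·min⁻¹.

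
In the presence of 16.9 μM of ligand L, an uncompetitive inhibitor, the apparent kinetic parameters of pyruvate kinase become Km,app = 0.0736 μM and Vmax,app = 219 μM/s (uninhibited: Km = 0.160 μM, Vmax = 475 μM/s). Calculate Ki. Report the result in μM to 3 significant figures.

Uncompetitive: Vmax,app = Vmax/α (and Km,app = Km/α) with α = 1 + [I]/Ki.
α = Vmax/Vmax,app = 475/219 = 2.169.
Since α = 1 + [I]/Ki, [I]/Ki = 2.169 − 1 = 1.169 and Ki = 16.9/1.169 = 14.5 μM.

14.5 μM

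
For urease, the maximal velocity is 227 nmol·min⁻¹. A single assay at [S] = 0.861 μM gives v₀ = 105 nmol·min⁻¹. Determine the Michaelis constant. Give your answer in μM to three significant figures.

v/Vmax = 105/227 = 0.4626 = [S]/(Km+[S]).
So Km + [S] = [S]/0.4626 = 1.861 μM, giving Km = 1.861 − 0.861 = 1.00 μM.

1.00 μM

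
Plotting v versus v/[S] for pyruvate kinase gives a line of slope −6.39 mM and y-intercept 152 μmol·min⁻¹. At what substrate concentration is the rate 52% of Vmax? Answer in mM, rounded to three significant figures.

6.92 mM

The Eadie–Hofstee slope gives Km = 6.39 mM (slope = −Km).
v/Vmax = [S]/(Km+[S]) = 0.52 ⇒ [S] = Km·0.52/(1−0.52) = 6.39 × 1.083 = 6.92 mM.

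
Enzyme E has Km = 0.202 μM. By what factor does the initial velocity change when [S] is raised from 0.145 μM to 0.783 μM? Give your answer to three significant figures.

1.90

The fractional saturations are [S]/(Km+[S]) = 0.145/0.3470 = 0.4179 and 0.783/0.9850 = 0.7949.
v₂/v₁ is just their ratio: 0.7949/0.4179 = 1.90.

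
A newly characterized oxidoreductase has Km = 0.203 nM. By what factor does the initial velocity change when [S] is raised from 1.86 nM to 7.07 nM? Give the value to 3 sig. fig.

The fractional saturations are [S]/(Km+[S]) = 1.86/2.063 = 0.9016 and 7.07/7.273 = 0.9721.
v₂/v₁ is just their ratio: 0.9721/0.9016 = 1.08.

1.08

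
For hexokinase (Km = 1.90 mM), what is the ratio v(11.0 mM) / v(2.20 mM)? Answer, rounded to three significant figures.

1.59

Since Vmax cancels, v₂/v₁ = [S]₂(Km+[S]₁) / [S]₁(Km+[S]₂).
= 11.0×(1.90+2.20) / (2.20×(1.90+11.0)) = 45.10/28.38 = 1.59.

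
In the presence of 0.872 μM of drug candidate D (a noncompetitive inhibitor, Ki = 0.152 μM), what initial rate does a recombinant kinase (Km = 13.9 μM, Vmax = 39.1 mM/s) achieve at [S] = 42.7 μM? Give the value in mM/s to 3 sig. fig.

α = 1 + [I]/Ki = 1 + 0.872/0.152 = 6.737.
For a noncompetitive inhibitor, Vmax is reduced to Vmax/α while Km is unchanged: Km,app = 13.9 μM, Vmax,app = 5.80 mM/s.
v = Vmax,app·[S]/(Km,app + [S]) = 5.80 × 42.7/(13.9 + 42.7) = 4.38 mM/s.

4.38 mM/s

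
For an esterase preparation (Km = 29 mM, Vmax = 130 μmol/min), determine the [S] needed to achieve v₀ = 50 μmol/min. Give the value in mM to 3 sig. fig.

18.1 mM

The required fractional saturation is v/Vmax = 50/130 = 0.3846.
Then [S]/(Km+[S]) = 0.3846 ⇒ [S] = 29 × 0.3846/(1 − 0.3846) = 18.1 mM.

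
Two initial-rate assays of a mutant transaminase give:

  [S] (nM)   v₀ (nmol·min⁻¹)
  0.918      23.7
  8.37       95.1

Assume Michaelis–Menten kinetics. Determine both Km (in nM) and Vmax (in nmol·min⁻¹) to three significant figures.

Km = 4.94 nM; Vmax = 151 nmol·min⁻¹

In reciprocal form, 1/v = (Km/Vmax)·(1/[S]) + 1/Vmax. The two points give (1/[S], 1/v) = (1.089, 0.04219) and (0.1195, 0.01052).
Slope = (0.04219 − 0.01052)/(1.089 − 0.1195) = 0.03266; intercept = 0.04219 − 0.03266×1.089 = 0.006613.
Vmax = 1/intercept = 151 nmol·min⁻¹; Km = slope × Vmax = 0.03266 × 151 = 4.94 nM.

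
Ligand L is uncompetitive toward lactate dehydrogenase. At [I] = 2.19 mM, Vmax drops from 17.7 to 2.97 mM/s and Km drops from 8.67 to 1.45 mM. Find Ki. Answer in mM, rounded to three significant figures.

0.442 mM

Uncompetitive: Vmax,app = Vmax/α (and Km,app = Km/α) with α = 1 + [I]/Ki.
α = Vmax/Vmax,app = 17.7/2.97 = 5.960.
Ki = [I]/(α − 1) = 2.19/4.960 = 0.442 mM.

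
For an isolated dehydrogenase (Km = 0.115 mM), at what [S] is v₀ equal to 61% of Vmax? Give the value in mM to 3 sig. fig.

0.180 mM

v/Vmax = [S]/(Km+[S]) = 0.61, so [S] = Km·0.61/(1 − 0.61) = 0.115 × 1.564.
[S] = 0.180 mM.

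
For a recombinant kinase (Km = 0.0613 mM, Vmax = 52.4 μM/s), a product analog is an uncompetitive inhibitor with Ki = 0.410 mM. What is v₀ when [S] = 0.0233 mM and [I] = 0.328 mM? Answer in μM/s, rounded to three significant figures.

11.8 μM/s

α = 1 + [I]/Ki = 1 + 0.328/0.410 = 1.800.
For an uncompetitive inhibitor, both parameters are divided by α, giving Vmax/α and Km/α: Km,app = 0.0341 mM, Vmax,app = 29.1 μM/s.
v = Vmax,app·[S]/(Km,app + [S]) = 29.1 × 0.0233/(0.0341 + 0.0233) = 11.8 μM/s.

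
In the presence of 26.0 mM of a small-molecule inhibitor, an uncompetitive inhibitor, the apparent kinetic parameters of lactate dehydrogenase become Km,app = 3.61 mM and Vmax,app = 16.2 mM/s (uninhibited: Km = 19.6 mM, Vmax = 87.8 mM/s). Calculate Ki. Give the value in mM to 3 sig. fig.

5.88 mM

Uncompetitive: Vmax,app = Vmax/α (and Km,app = Km/α) with α = 1 + [I]/Ki.
α = Vmax/Vmax,app = 87.8/16.2 = 5.420.
Since α = 1 + [I]/Ki, [I]/Ki = 5.420 − 1 = 4.420 and Ki = 26.0/4.420 = 5.88 mM.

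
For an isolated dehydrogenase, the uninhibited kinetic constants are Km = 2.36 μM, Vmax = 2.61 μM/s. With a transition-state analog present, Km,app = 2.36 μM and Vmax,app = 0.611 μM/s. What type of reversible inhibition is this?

noncompetitive

Vmax decreases (2.61 → 0.611 μM/s) while Km is unchanged — pure noncompetitive inhibition.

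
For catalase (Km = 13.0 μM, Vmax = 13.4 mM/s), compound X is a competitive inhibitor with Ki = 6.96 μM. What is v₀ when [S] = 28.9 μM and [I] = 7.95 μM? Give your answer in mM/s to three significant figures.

6.82 mM/s

α = 1 + [I]/Ki = 1 + 7.95/6.96 = 2.142.
For a competitive inhibitor, Vmax is unchanged and the apparent Km becomes α·Km: Km,app = 27.8 μM, Vmax,app = 13.4 mM/s.
v = Vmax,app·[S]/(Km,app + [S]) = 13.4 × 28.9/(27.8 + 28.9) = 6.82 mM/s.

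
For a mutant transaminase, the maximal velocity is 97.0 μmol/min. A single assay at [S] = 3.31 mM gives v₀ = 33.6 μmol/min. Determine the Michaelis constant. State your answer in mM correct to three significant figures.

From v = Vmax[S]/(Km+[S]), Km = [S](Vmax − v)/v.
Km = 3.31 × (97.0 − 33.6) / 33.6 = 209.9/33.6 = 6.25 mM.

6.25 mM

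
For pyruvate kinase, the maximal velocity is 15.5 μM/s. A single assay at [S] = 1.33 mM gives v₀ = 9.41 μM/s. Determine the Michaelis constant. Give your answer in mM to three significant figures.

0.861 mM

v/Vmax = 9.41/15.5 = 0.6071 = [S]/(Km+[S]).
So Km + [S] = [S]/0.6071 = 2.191 mM, giving Km = 2.191 − 1.33 = 0.861 mM.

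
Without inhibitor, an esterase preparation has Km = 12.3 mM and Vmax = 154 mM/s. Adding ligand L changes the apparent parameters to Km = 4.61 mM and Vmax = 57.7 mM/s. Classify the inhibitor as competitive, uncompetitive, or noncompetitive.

uncompetitive

Both Km and Vmax decrease by the same factor (~2.67-fold) — characteristic of uncompetitive inhibition.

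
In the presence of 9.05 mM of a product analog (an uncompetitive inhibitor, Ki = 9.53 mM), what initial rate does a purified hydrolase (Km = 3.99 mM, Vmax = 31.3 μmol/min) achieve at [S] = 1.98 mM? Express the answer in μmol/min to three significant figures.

7.89 μmol/min

With α = 1 + [I]/Ki = 1 + 9.05/9.53 = 1.950, the uncompetitive rate law is v = (Vmax/α)·[S] / (Km/α + [S]).
v = (31.3/1.950)×1.98 / (3.99/1.950 + 1.98) = 31.79/4.027 = 7.89 μmol/min.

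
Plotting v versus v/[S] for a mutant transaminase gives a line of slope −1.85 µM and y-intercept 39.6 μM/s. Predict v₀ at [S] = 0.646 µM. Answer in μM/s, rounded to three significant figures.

10.2 μM/s

In the Eadie–Hofstee form v = Vmax − Km·(v/[S]), the slope is −Km and the intercept is Vmax, so Km = 1.85 µM and Vmax = 39.6 μM/s.
v = 39.6 × 0.646/(1.85 + 0.646) = 10.2 μM/s.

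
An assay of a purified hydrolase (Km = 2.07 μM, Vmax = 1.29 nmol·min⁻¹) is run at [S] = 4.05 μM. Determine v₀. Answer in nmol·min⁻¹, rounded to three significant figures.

[S]/(Km+[S]) = 4.05/6.120 = 0.6618, the fractional saturation.
v = 0.6618 × Vmax = 0.6618 × 1.29 = 0.854 nmol·min⁻¹.

0.854 nmol·min⁻¹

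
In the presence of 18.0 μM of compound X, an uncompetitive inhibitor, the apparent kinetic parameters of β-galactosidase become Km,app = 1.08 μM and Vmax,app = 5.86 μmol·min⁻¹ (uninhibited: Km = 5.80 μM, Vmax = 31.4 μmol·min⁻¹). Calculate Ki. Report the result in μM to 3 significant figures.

Uncompetitive: Vmax,app = Vmax/α (and Km,app = Km/α) with α = 1 + [I]/Ki.
α = Vmax/Vmax,app = 31.4/5.86 = 5.358.
Since α = 1 + [I]/Ki, [I]/Ki = 5.358 − 1 = 4.358 and Ki = 18.0/4.358 = 4.13 μM.

4.13 μM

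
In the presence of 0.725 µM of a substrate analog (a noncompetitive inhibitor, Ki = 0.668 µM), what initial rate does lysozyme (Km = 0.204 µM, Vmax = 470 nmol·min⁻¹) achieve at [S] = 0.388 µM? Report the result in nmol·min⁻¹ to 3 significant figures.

α = 1 + [I]/Ki = 1 + 0.725/0.668 = 2.085.
For a noncompetitive inhibitor, Vmax is reduced to Vmax/α while Km is unchanged: Km,app = 0.204 µM, Vmax,app = 225 nmol·min⁻¹.
v = Vmax,app·[S]/(Km,app + [S]) = 225 × 0.388/(0.204 + 0.388) = 148 nmol·min⁻¹.

148 nmol·min⁻¹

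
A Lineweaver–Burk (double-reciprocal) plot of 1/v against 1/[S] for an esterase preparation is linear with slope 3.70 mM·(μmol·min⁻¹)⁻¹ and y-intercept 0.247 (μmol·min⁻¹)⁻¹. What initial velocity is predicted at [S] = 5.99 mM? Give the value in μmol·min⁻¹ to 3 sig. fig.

The y-intercept is 1/Vmax, so Vmax = 1/0.247 = 4.05 μmol·min⁻¹.
The slope is Km/Vmax, so Km = 3.70 × 4.05 = 15.0 mM.
Then v = 4.05 × 5.99/(15.0 + 5.99) = 1.16 μmol·min⁻¹.

1.16 μmol·min⁻¹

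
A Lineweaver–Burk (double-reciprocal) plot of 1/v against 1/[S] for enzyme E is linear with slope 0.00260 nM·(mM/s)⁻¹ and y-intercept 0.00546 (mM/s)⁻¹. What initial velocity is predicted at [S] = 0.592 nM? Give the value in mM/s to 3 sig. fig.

102 mM/s

The y-intercept is 1/Vmax, so Vmax = 1/0.00546 = 183 mM/s.
The slope is Km/Vmax, so Km = 0.00260 × 183 = 0.476 nM.
Then v = 183 × 0.592/(0.476 + 0.592) = 102 mM/s.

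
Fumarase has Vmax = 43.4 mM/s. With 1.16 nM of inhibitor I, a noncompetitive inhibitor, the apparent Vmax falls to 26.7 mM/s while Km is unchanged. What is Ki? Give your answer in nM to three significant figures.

Noncompetitive: Vmax,app = Vmax/α with α = 1 + [I]/Ki.
α = Vmax/Vmax,app = 43.4/26.7 = 1.625.
Ki = [I]/(α − 1) = 1.16/0.6255 = 1.85 nM.

1.85 nM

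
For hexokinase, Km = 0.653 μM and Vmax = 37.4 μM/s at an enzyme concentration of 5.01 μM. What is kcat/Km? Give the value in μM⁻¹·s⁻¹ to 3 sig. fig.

11.4 μM⁻¹·s⁻¹

kcat = Vmax/[E]total = 37.4/5.01 = 7.47 s⁻¹.
kcat/Km = 7.47/0.653 = 11.4 μM⁻¹·s⁻¹.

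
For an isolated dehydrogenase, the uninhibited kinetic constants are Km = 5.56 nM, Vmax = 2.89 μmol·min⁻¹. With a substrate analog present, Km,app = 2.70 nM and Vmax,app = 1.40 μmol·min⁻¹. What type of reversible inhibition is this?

Both Km and Vmax decrease by the same factor (~2.06-fold) — characteristic of uncompetitive inhibition.

uncompetitive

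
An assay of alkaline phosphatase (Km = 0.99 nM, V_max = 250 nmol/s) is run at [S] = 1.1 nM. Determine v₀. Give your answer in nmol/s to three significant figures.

[S]/(Km+[S]) = 1.1/2.090 = 0.5263, the fractional saturation.
v = 0.5263 × Vmax = 0.5263 × 250 = 132 nmol/s.

132 nmol/s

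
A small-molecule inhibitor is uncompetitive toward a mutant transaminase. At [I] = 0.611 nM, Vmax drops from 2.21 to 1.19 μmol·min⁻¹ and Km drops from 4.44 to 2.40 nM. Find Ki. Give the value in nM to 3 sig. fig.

Uncompetitive: Vmax,app = Vmax/α (and Km,app = Km/α) with α = 1 + [I]/Ki.
α = Vmax/Vmax,app = 2.21/1.19 = 1.857.
Since α = 1 + [I]/Ki, [I]/Ki = 1.857 − 1 = 0.8571 and Ki = 0.611/0.8571 = 0.713 nM.

0.713 nM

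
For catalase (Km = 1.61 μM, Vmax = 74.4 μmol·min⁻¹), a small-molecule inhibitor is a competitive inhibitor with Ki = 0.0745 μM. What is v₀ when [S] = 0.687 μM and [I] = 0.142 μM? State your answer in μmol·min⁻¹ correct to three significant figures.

α = 1 + [I]/Ki = 1 + 0.142/0.0745 = 2.906.
For a competitive inhibitor, Vmax is unchanged and the apparent Km becomes α·Km: Km,app = 4.68 μM, Vmax,app = 74.4 μmol·min⁻¹.
v = Vmax,app·[S]/(Km,app + [S]) = 74.4 × 0.687/(4.68 + 0.687) = 9.53 μmol·min⁻¹.

9.53 μmol·min⁻¹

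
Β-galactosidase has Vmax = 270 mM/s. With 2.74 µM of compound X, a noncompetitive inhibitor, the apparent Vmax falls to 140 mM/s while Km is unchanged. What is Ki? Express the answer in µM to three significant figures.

Noncompetitive: Vmax,app = Vmax/α with α = 1 + [I]/Ki.
α = Vmax/Vmax,app = 270/140 = 1.929.
Since α = 1 + [I]/Ki, [I]/Ki = 1.929 − 1 = 0.9286 and Ki = 2.74/0.9286 = 2.95 µM.

2.95 µM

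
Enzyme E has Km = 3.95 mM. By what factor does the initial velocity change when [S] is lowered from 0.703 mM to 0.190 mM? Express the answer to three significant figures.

0.304

Since Vmax cancels, v₂/v₁ = [S]₂(Km+[S]₁) / [S]₁(Km+[S]₂).
= 0.190×(3.95+0.703) / (0.703×(3.95+0.190)) = 0.8841/2.910 = 0.304.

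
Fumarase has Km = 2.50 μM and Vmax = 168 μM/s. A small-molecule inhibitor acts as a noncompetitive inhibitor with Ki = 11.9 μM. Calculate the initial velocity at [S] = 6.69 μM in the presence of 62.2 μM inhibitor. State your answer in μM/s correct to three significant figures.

With α = 1 + [I]/Ki = 1 + 62.2/11.9 = 6.227, the noncompetitive rate law is v = (Vmax/α)·[S] / (Km + [S]).
v = (168/6.227)×6.69 / (2.50 + 6.69) = 180.5/9.190 = 19.6 μM/s.

19.6 μM/s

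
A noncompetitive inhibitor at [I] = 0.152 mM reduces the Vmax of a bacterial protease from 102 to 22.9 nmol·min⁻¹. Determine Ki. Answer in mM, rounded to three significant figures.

Noncompetitive: Vmax,app = Vmax/α with α = 1 + [I]/Ki.
α = Vmax/Vmax,app = 102/22.9 = 4.454.
Since α = 1 + [I]/Ki, [I]/Ki = 4.454 − 1 = 3.454 and Ki = 0.152/3.454 = 0.0440 mM.

0.0440 mM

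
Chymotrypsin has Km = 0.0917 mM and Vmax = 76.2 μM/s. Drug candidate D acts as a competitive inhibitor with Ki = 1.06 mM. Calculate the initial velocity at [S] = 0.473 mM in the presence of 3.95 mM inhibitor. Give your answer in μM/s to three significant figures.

39.8 μM/s

With α = 1 + [I]/Ki = 1 + 3.95/1.06 = 4.726, the competitive rate law is v = Vmax[S] / (αKm + [S]).
v = 76.2×0.473 / (4.726×0.0917 + 0.473) = 36.04/0.9064 = 39.8 μM/s.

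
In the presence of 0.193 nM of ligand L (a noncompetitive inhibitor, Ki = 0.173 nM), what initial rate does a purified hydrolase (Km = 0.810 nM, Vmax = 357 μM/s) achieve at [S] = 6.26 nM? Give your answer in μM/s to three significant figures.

149 μM/s

With α = 1 + [I]/Ki = 1 + 0.193/0.173 = 2.116, the noncompetitive rate law is v = (Vmax/α)·[S] / (Km + [S]).
v = (357/2.116)×6.26 / (0.810 + 6.26) = 1056/7.070 = 149 μM/s.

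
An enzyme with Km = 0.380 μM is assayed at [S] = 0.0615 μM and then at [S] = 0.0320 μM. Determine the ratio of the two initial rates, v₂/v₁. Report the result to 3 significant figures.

0.558

Since Vmax cancels, v₂/v₁ = [S]₂(Km+[S]₁) / [S]₁(Km+[S]₂).
= 0.0320×(0.380+0.0615) / (0.0615×(0.380+0.0320)) = 0.01413/0.02534 = 0.558.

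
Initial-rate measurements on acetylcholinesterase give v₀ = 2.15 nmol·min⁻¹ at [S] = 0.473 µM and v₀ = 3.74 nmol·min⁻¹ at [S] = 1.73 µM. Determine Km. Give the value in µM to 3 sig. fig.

In reciprocal form, 1/v = (Km/Vmax)·(1/[S]) + 1/Vmax. The two points give (1/[S], 1/v) = (2.114, 0.4651) and (0.5780, 0.2674).
Slope = (0.4651 − 0.2674)/(2.114 − 0.5780) = 0.1287; intercept = 0.4651 − 0.1287×2.114 = 0.1930.
Vmax = 1/intercept = 5.18 nmol·min⁻¹; Km = slope × Vmax = 0.1287 × 5.18 = 0.667 µM.

0.667 µM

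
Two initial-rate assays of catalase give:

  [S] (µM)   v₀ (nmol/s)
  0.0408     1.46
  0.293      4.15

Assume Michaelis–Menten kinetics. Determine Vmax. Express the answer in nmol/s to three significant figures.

5.91 nmol/s

From v = Vmax[S]/(Km+[S]), each point gives Vmax = v(Km+[S])/[S].
Equating: 1.46(Km+0.0408)/0.0408 = 4.15(Km+0.293)/0.293.
35.78·Km + 1.46 = 14.16·Km + 4.15, so (35.78 − 14.16)·Km = 4.15 − 1.46.
Km = 2.690/21.62 = 0.124 µM; then Vmax = 1.46(0.124+0.0408)/0.0408 = 5.91 nmol/s.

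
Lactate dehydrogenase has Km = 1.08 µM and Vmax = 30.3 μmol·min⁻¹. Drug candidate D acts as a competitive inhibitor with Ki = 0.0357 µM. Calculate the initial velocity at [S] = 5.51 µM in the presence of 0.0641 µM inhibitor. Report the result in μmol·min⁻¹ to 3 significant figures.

19.6 μmol·min⁻¹

With α = 1 + [I]/Ki = 1 + 0.0641/0.0357 = 2.796, the competitive rate law is v = Vmax[S] / (αKm + [S]).
v = 30.3×5.51 / (2.796×1.08 + 5.51) = 167.0/8.529 = 19.6 μmol·min⁻¹.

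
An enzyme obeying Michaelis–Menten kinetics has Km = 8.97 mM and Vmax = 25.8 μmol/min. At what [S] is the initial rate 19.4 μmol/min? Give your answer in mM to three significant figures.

The required fractional saturation is v/Vmax = 19.4/25.8 = 0.7519.
Then [S]/(Km+[S]) = 0.7519 ⇒ [S] = 8.97 × 0.7519/(1 − 0.7519) = 27.2 mM.

27.2 mM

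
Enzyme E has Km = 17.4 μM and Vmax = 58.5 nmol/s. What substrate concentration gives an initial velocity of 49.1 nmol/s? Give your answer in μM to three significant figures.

90.9 μM

The required fractional saturation is v/Vmax = 49.1/58.5 = 0.8393.
Then [S]/(Km+[S]) = 0.8393 ⇒ [S] = 17.4 × 0.8393/(1 − 0.8393) = 90.9 μM.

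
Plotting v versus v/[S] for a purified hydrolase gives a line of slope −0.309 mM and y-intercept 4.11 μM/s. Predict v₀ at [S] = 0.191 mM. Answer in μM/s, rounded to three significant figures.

1.57 μM/s

In the Eadie–Hofstee form v = Vmax − Km·(v/[S]), the slope is −Km and the intercept is Vmax, so Km = 0.309 mM and Vmax = 4.11 μM/s.
v = 4.11 × 0.191/(0.309 + 0.191) = 1.57 μM/s.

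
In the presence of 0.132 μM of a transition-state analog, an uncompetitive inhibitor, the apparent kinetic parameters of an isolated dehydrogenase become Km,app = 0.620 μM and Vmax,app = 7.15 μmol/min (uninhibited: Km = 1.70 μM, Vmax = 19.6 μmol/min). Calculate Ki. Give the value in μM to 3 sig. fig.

0.0758 μM

Uncompetitive: Vmax,app = Vmax/α (and Km,app = Km/α) with α = 1 + [I]/Ki.
α = Vmax/Vmax,app = 19.6/7.15 = 2.741.
Since α = 1 + [I]/Ki, [I]/Ki = 2.741 − 1 = 1.741 and Ki = 0.132/1.741 = 0.0758 μM.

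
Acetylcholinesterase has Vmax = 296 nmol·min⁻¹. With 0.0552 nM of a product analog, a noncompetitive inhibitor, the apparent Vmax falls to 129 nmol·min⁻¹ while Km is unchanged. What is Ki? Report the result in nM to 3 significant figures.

0.0426 nM

Noncompetitive: Vmax,app = Vmax/α with α = 1 + [I]/Ki.
α = Vmax/Vmax,app = 296/129 = 2.295.
Ki = [I]/(α − 1) = 0.0552/1.295 = 0.0426 nM.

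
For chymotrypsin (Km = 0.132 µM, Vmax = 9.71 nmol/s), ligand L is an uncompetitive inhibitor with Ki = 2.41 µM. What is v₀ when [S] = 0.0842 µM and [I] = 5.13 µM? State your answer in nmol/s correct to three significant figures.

2.07 nmol/s

With α = 1 + [I]/Ki = 1 + 5.13/2.41 = 3.129, the uncompetitive rate law is v = (Vmax/α)·[S] / (Km/α + [S]).
v = (9.71/3.129)×0.0842 / (0.132/3.129 + 0.0842) = 0.2613/0.1264 = 2.07 nmol/s.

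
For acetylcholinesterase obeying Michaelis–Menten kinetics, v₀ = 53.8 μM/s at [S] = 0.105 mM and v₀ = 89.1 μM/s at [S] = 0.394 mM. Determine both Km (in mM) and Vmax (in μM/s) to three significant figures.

Km = 0.123 mM; Vmax = 117 μM/s

From v = Vmax[S]/(Km+[S]), each point gives Vmax = v(Km+[S])/[S].
Equating: 53.8(Km+0.105)/0.105 = 89.1(Km+0.394)/0.394.
512.4·Km + 53.8 = 226.1·Km + 89.1, so (512.4 − 226.1)·Km = 89.1 − 53.8.
Km = 35.30/286.2 = 0.123 mM; then Vmax = 53.8(0.123+0.105)/0.105 = 117 μM/s.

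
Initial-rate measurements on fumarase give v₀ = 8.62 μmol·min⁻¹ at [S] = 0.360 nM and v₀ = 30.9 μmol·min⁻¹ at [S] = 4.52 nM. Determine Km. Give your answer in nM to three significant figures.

1.30 nM

In reciprocal form, 1/v = (Km/Vmax)·(1/[S]) + 1/Vmax. The two points give (1/[S], 1/v) = (2.778, 0.1160) and (0.2212, 0.03236).
Slope = (0.1160 − 0.03236)/(2.778 − 0.2212) = 0.03272; intercept = 0.1160 − 0.03272×2.778 = 0.02512.
Vmax = 1/intercept = 39.8 μmol·min⁻¹; Km = slope × Vmax = 0.03272 × 39.8 = 1.30 nM.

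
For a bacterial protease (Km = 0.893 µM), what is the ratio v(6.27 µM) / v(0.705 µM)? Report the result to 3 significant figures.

1.98

The fractional saturations are [S]/(Km+[S]) = 0.705/1.598 = 0.4412 and 6.27/7.163 = 0.8753.
v₂/v₁ is just their ratio: 0.8753/0.4412 = 1.98.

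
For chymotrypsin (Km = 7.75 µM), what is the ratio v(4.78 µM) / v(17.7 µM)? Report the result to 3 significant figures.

Since Vmax cancels, v₂/v₁ = [S]₂(Km+[S]₁) / [S]₁(Km+[S]₂).
= 4.78×(7.75+17.7) / (17.7×(7.75+4.78)) = 121.7/221.8 = 0.549.

0.549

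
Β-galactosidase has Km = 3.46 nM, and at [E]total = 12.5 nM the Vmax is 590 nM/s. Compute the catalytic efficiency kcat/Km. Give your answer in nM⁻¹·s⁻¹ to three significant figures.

13.6 nM⁻¹·s⁻¹

kcat = Vmax/[E]total = 590/12.5 = 47.2 s⁻¹.
kcat/Km = 47.2/3.46 = 13.6 nM⁻¹·s⁻¹.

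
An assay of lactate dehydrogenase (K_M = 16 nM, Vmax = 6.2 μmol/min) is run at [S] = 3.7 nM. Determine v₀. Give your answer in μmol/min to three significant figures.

[S]/(Km+[S]) = 3.7/19.70 = 0.1878, the fractional saturation.
v = 0.1878 × Vmax = 0.1878 × 6.2 = 1.16 μmol/min.

1.16 μmol/min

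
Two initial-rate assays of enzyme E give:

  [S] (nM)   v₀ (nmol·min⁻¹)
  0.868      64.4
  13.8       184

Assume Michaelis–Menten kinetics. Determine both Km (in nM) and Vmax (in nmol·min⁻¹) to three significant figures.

Km = 1.97 nM; Vmax = 210 nmol·min⁻¹

From v = Vmax[S]/(Km+[S]), each point gives Vmax = v(Km+[S])/[S].
Equating: 64.4(Km+0.868)/0.868 = 184(Km+13.8)/13.8.
74.19·Km + 64.4 = 13.33·Km + 184, so (74.19 − 13.33)·Km = 184 − 64.4.
Km = 119.6/60.86 = 1.97 nM; then Vmax = 64.4(1.97+0.868)/0.868 = 210 nmol·min⁻¹.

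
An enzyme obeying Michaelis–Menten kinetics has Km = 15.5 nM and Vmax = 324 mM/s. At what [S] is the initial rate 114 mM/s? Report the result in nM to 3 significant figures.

8.41 nM

Rearranging v = Vmax[S]/(Km+[S]) gives [S] = Km·v/(Vmax − v).
[S] = 15.5 × 114 / (324 − 114) = 1767/210.0 = 8.41 nM.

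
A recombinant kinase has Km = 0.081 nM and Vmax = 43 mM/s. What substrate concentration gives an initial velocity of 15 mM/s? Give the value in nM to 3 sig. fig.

The required fractional saturation is v/Vmax = 15/43 = 0.3488.
Then [S]/(Km+[S]) = 0.3488 ⇒ [S] = 0.081 × 0.3488/(1 − 0.3488) = 0.0434 nM.

0.0434 nM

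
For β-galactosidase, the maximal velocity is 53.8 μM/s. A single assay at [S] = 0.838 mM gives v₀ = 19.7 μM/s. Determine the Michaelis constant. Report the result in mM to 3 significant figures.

1.45 mM

From v = Vmax[S]/(Km+[S]), Km = [S](Vmax − v)/v.
Km = 0.838 × (53.8 − 19.7) / 19.7 = 28.58/19.7 = 1.45 mM.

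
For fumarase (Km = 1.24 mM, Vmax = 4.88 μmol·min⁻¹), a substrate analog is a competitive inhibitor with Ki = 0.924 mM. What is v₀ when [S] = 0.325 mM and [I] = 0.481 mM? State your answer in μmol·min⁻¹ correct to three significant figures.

With α = 1 + [I]/Ki = 1 + 0.481/0.924 = 1.521, the competitive rate law is v = Vmax[S] / (αKm + [S]).
v = 4.88×0.325 / (1.521×1.24 + 0.325) = 1.586/2.210 = 0.717 μmol·min⁻¹.

0.717 μmol·min⁻¹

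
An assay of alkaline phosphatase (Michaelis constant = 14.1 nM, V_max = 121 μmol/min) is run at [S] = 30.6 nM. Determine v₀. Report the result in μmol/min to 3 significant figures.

82.8 μmol/min

v = Vmax·[S]/(Km + [S]) = 121 × 30.6 / (14.1 + 30.6)
  = 3703 / 44.70 = 82.8 μmol/min.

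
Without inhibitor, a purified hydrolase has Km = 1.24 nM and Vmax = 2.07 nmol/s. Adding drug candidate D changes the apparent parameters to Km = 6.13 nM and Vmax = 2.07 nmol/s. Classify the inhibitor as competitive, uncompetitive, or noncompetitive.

competitive

Km increases (1.24 → 6.13 nM) while Vmax is unchanged — the hallmark of competitive inhibition.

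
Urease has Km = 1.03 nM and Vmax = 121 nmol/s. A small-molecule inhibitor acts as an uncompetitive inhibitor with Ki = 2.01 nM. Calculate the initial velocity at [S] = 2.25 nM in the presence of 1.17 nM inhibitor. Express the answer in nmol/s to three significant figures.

59.3 nmol/s

α = 1 + [I]/Ki = 1 + 1.17/2.01 = 1.582.
For an uncompetitive inhibitor, both parameters are divided by α, giving Vmax/α and Km/α: Km,app = 0.651 nM, Vmax,app = 76.5 nmol/s.
v = Vmax,app·[S]/(Km,app + [S]) = 76.5 × 2.25/(0.651 + 2.25) = 59.3 nmol/s.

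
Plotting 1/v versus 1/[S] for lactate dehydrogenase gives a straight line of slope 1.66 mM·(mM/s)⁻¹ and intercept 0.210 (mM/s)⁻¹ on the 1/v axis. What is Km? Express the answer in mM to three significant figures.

7.90 mM

y-intercept = 1/Vmax ⇒ Vmax = 4.76 mM/s; slope = Km/Vmax ⇒ Km = slope × Vmax.
Km = 1.66 × 4.76 = 7.90 mM.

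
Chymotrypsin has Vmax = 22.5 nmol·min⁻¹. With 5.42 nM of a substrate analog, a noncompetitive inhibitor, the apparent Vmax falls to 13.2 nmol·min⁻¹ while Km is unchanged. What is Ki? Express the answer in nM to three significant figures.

7.69 nM

Noncompetitive: Vmax,app = Vmax/α with α = 1 + [I]/Ki.
α = Vmax/Vmax,app = 22.5/13.2 = 1.705.
Ki = [I]/(α − 1) = 5.42/0.7045 = 7.69 nM.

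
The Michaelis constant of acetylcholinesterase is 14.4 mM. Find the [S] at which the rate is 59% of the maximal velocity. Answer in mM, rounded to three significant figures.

20.7 mM

v/Vmax = [S]/(Km+[S]) = 0.59, so [S] = Km·0.59/(1 − 0.59) = 14.4 × 1.439.
[S] = 20.7 mM.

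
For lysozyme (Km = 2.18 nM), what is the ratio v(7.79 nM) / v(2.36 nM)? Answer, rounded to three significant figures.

The fractional saturations are [S]/(Km+[S]) = 2.36/4.540 = 0.5198 and 7.79/9.970 = 0.7813.
v₂/v₁ is just their ratio: 0.7813/0.5198 = 1.50.

1.50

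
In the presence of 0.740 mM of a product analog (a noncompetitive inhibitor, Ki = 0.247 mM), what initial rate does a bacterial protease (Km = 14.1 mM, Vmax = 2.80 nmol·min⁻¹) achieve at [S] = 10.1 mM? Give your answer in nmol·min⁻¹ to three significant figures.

α = 1 + [I]/Ki = 1 + 0.740/0.247 = 3.996.
For a noncompetitive inhibitor, Vmax is reduced to Vmax/α while Km is unchanged: Km,app = 14.1 mM, Vmax,app = 0.701 nmol·min⁻¹.
v = Vmax,app·[S]/(Km,app + [S]) = 0.701 × 10.1/(14.1 + 10.1) = 0.292 nmol·min⁻¹.

0.292 nmol·min⁻¹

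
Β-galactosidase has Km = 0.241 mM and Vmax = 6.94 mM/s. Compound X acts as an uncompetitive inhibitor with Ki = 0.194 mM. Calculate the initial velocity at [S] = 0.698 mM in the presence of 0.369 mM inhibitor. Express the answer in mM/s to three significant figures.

2.14 mM/s

α = 1 + [I]/Ki = 1 + 0.369/0.194 = 2.902.
For an uncompetitive inhibitor, both parameters are divided by α, giving Vmax/α and Km/α: Km,app = 0.0830 mM, Vmax,app = 2.39 mM/s.
v = Vmax,app·[S]/(Km,app + [S]) = 2.39 × 0.698/(0.0830 + 0.698) = 2.14 mM/s.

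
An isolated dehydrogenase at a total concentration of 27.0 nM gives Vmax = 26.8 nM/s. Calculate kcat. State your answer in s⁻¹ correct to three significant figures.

kcat = Vmax/[E]total = 26.8 nM/s / 27.0 nM = 0.993 s⁻¹.

0.993 s⁻¹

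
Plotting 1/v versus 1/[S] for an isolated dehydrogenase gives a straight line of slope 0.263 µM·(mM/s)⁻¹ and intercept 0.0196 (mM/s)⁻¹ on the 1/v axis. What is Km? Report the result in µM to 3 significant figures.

13.4 µM

y-intercept = 1/Vmax ⇒ Vmax = 51.0 mM/s; slope = Km/Vmax ⇒ Km = slope × Vmax.
Km = 0.263 × 51.0 = 13.4 µM.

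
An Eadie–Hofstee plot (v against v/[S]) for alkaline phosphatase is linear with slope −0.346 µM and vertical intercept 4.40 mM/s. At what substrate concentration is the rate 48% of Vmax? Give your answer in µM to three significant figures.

0.319 µM

The Eadie–Hofstee slope gives Km = 0.346 µM (slope = −Km).
v/Vmax = [S]/(Km+[S]) = 0.48 ⇒ [S] = Km·0.48/(1−0.48) = 0.346 × 0.9231 = 0.319 µM.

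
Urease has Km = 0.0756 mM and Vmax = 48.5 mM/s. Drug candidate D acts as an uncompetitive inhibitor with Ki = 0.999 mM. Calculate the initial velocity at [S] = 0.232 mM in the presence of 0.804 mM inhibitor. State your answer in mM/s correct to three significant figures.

α = 1 + [I]/Ki = 1 + 0.804/0.999 = 1.805.
For an uncompetitive inhibitor, both parameters are divided by α, giving Vmax/α and Km/α: Km,app = 0.0419 mM, Vmax,app = 26.9 mM/s.
v = Vmax,app·[S]/(Km,app + [S]) = 26.9 × 0.232/(0.0419 + 0.232) = 22.8 mM/s.

22.8 mM/s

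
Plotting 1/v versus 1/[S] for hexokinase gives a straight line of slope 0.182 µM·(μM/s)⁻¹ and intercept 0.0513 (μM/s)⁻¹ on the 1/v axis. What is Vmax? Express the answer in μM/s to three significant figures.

The y-intercept of a Lineweaver–Burk plot equals 1/Vmax, so Vmax = 1/0.0513 = 19.5 μM/s.

19.5 μM/s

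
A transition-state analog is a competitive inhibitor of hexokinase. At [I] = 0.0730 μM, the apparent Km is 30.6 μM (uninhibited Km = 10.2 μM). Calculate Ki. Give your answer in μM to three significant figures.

Competitive: Km,app = α·Km with α = 1 + [I]/Ki.
α = Km,app/Km = 30.6/10.2 = 3.000.
Ki = [I]/(α − 1) = 0.0730/2.000 = 0.0365 μM.

0.0365 μM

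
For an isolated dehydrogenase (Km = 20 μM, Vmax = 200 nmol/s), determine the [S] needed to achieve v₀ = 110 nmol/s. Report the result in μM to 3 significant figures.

The required fractional saturation is v/Vmax = 110/200 = 0.5500.
Then [S]/(Km+[S]) = 0.5500 ⇒ [S] = 20 × 0.5500/(1 − 0.5500) = 24.4 μM.

24.4 μM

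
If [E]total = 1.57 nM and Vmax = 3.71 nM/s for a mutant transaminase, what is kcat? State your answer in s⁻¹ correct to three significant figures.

kcat = Vmax/[E]total = 3.71 nM/s / 1.57 nM = 2.36 s⁻¹.

2.36 s⁻¹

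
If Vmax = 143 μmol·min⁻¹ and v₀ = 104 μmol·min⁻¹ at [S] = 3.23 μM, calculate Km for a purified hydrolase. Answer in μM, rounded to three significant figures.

v/Vmax = 104/143 = 0.7273 = [S]/(Km+[S]).
So Km + [S] = [S]/0.7273 = 4.441 μM, giving Km = 4.441 − 3.23 = 1.21 μM.

1.21 μM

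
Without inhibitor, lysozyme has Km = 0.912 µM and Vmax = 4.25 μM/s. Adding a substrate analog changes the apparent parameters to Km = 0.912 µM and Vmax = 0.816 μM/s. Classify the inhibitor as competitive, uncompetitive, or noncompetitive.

Vmax decreases (4.25 → 0.816 μM/s) while Km is unchanged — pure noncompetitive inhibition.

noncompetitive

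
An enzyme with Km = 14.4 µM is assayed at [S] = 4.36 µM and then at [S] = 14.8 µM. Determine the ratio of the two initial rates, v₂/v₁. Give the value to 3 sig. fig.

2.18

The fractional saturations are [S]/(Km+[S]) = 4.36/18.76 = 0.2324 and 14.8/29.20 = 0.5068.
v₂/v₁ is just their ratio: 0.5068/0.2324 = 2.18.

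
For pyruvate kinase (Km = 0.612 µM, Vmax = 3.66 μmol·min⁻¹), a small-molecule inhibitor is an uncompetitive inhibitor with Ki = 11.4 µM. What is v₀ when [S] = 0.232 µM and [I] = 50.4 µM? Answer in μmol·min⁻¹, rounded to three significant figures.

α = 1 + [I]/Ki = 1 + 50.4/11.4 = 5.421.
For an uncompetitive inhibitor, both parameters are divided by α, giving Vmax/α and Km/α: Km,app = 0.113 µM, Vmax,app = 0.675 μmol·min⁻¹.
v = Vmax,app·[S]/(Km,app + [S]) = 0.675 × 0.232/(0.113 + 0.232) = 0.454 μmol·min⁻¹.

0.454 μmol·min⁻¹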